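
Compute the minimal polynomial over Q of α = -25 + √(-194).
m_α(x) = x^2 + 50x + 819

From α + 25 = √(-194), squaring gives (α + 25)^2 = -194, i.e. α^2 + 50α + 625 = -194, so α^2 + 50α + 819 = 0. The discriminant of x^2 + 50x + 819 is (50)^2 - 4·(819) = 2500 - 3276 = -776, and 4·(-194) is not a perfect square in Q since -194 is squarefree and ≠ 1. Hence x^2 + 50x + 819 is irreducible over Q and is the minimal polynomial of α.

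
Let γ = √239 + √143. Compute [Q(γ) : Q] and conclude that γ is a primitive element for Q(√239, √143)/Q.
[Q(γ) : Q] = 4 (equivalently, Q(γ) = Q(√239, √143))

Obviously Q(γ) ⊆ Q(√239, √143), and [Q(√239, √143):Q] = 4 (since 239, 143 are distinct squarefree integers > 1 with 34177 not a perfect square). To show equality we compute the minimal polynomial of γ. From γ = √239 + √143: γ^2 = 239 + 2√(34177) + 143 = 382 + 2√(34177), so γ^2 - 382 = 2√(34177); squaring, (γ^2 - 382)^2 = 4·34177, i.e. γ^4 - 764γ^2 + 145924 - 136708 = 0, i.e. γ^4 - 764γ^2 + 9216 = 0. So γ is a root of x^4 - 764x^2 + 9216. This polynomial is irreducible over Q: it has no rational root (each ±√239 ± √143 is irrational), and any factorization into two quadratics over Q would force √(34177) ∈ Q (pairing opposite roots) or √239, √143 ∈ Q (other pairings), all impossible. Hence [Q(γ):Q] = 4 = [Q(√239, √143):Q], so Q(γ) = Q(√239, √143).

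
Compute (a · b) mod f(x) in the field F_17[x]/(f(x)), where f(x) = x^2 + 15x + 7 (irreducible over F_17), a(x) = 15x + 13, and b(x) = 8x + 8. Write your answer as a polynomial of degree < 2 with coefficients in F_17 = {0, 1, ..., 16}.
a · b ≡ 5x + 12 (mod f(x))

Multiply in F_17[x]: a(x)·b(x) = (15x + 13)·(8x + 8) = x^2 + 3x + 2. This has degree ≥ 2, so divide by f(x) over F_17: x^2 + 3x + 2 = (1)·(x^2 + 15x + 7) + (5x + 12). Hence a·b ≡ 5x + 12 (mod f). (F_17[x]/(f) is a field with 17^2 = 289 elements since f is irreducible of degree 2.)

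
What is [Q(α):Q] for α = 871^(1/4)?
[Q(α):Q] = 4

α is a root of x^4 - 871. By Eisenstein's criterion at the prime p = 13 (which divides the constant term 871 but p^2 = 169 does not, since 871 is squarefree), x^4 - 871 is irreducible over Q. Hence [Q(α):Q] = 4.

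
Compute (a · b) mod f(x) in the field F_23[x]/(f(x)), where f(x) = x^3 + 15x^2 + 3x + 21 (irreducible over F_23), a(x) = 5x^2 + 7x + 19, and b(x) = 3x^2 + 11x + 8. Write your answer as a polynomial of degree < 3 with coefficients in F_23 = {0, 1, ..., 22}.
a · b ≡ 18x^2 + 6x + 15 (mod f(x))

Multiply in F_23[x]: a(x)·b(x) = (5x^2 + 7x + 19)·(3x^2 + 11x + 8) = 15x^4 + 7x^3 + 13x^2 + 12x + 14. This has degree ≥ 3, so divide by f(x) over F_23: 15x^4 + 7x^3 + 13x^2 + 12x + 14 = (15x + 12)·(x^3 + 15x^2 + 3x + 21) + (18x^2 + 6x + 15). Hence a·b ≡ 18x^2 + 6x + 15 (mod f). (F_23[x]/(f) is a field with 23^3 = 12167 elements since f is irreducible of degree 3.)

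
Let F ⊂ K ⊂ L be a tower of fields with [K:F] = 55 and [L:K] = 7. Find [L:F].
[L:F] = 385

The tower law says that for any tower of field extensions F ⊂ K ⊂ L with finite degrees, [L:F] = [L:K] · [K:F]. Here this gives [L:F] = 7 · 55 = 385.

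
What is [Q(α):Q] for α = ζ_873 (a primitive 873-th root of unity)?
[Q(α):Q] = 576

The minimal polynomial of ζ_873 over Q is the 873-th cyclotomic polynomial Φ_873(x), which is irreducible over Q and has degree φ(873) = 576. Hence [Q(α):Q] = φ(873) = 576.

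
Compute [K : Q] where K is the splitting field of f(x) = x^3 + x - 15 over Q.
[K : Q] = 6

By the rational root test, any rational root of the monic integer polynomial f(x) = x^3 + x - 15 must be an integer dividing the constant term -15, i.e. one of ±{1, 3, 5, 15}. Evaluating: f(1) = -13, f(-1) = -17, f(3) = 15, f(-3) = -45, f(5) = 115, f(-5) = -145, f(15) = 3375, f(-15) = -3405; none is 0, so f has no rational root and is therefore irreducible over Q (a cubic with no linear factor over a field is irreducible). For an irreducible cubic, the Galois group is A_3 or S_3 according as the discriminant disc(f) = -4a^3 - 27b^2 = -4·(1)^3 - 27·(-15)^2 = -6079 is or is not a square in Q. Here disc(f) = -6079 is not a perfect square in Q, so the Galois group of f over Q is not contained in A_3 and must be all of S_3. The splitting field has degree |S_3| = 6 over Q, so [K : Q] = 6.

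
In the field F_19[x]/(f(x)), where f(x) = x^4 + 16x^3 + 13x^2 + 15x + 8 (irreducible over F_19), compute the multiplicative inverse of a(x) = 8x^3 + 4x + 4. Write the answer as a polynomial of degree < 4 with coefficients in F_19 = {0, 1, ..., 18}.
a(x)^(-1) ≡ 13x^3 + x^2 + 13x + 8 (mod f(x))

Since f is irreducible over F_19, F_19[x]/(f) is a field and a(x) ≠ 0 has an inverse. Apply the extended Euclidean algorithm to f(x) and a(x) in F_19[x]: f(x) = (12x + 2)·a(x) + (3x^2 + 16x);  a(x) = (9x + 9)·(3x^2 + 16x) + (12x + 4);  (3x^2 + 16x) = (5x + 6)·(12x + 4) + (14). The last nonzero remainder is the constant 14 = gcd(f, a) in F_19. Back-substituting through the division chain expresses 14 = s(x)·a(x) + t(x)·f(x) with s(x) ≡ 11x^3 + 14x^2 + 11x + 17 (mod f), so (11x^3 + 14x^2 + 11x + 17)·a(x) ≡ 14 (mod f). Multiplying by 14^(-1) ≡ 15 in F_19 gives a(x)^(-1) ≡ 15·(11x^3 + 14x^2 + 11x + 17) ≡ 13x^3 + x^2 + 13x + 8 (mod f). Check: (8x^3 + 4x + 4)·(13x^3 + x^2 + 13x + 8) = 9x^6 + 8x^5 + 4x^4 + 6x^3 + 18x^2 + 8x + 13 ≡ 1 (mod x^4 + 16x^3 + 13x^2 + 15x + 8).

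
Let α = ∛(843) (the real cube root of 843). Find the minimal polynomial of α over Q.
m_α(x) = x^3 - 843

α satisfies α^3 = 843, so x^3 - 843 annihilates α. By the rational root test, a rational root p/q (in lowest terms) of x^3 - 843 would satisfy p^3 = 843 q^3, forcing q = 1 and p^3 = 843; but 843 is not a perfect cube, contradiction. A monic cubic over Q with no rational root is irreducible (any nontrivial factorization would include a linear factor). Hence x^3 - 843 is the minimal polynomial of α, and in particular [Q(α):Q] = 3.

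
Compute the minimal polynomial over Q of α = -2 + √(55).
m_α(x) = x^2 + 4x - 51

From α + 2 = √(55), squaring gives (α + 2)^2 = 55, i.e. α^2 + 4α + 4 = 55, so α^2 + 4α - 51 = 0. The discriminant of x^2 + 4x - 51 is (4)^2 - 4·(-51) = 16 + 204 = 220, and 4·(55) is not a perfect square in Q since 55 is squarefree and ≠ 1. Hence x^2 + 4x - 51 is irreducible over Q and is the minimal polynomial of α.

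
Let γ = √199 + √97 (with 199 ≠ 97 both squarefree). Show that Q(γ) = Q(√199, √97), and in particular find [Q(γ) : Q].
[Q(γ) : Q] = 4 (equivalently, Q(γ) = Q(√199, √97))

Obviously Q(γ) ⊆ Q(√199, √97), and [Q(√199, √97):Q] = 4 (since 199, 97 are distinct squarefree integers > 1 with 19303 not a perfect square). To show equality we compute the minimal polynomial of γ. From γ = √199 + √97: γ^2 = 199 + 2√(19303) + 97 = 296 + 2√(19303), so γ^2 - 296 = 2√(19303); squaring, (γ^2 - 296)^2 = 4·19303, i.e. γ^4 - 592γ^2 + 87616 - 77212 = 0, i.e. γ^4 - 592γ^2 + 10404 = 0. So γ is a root of x^4 - 592x^2 + 10404. This polynomial is irreducible over Q: it has no rational root (each ±√199 ± √97 is irrational), and any factorization into two quadratics over Q would force √(19303) ∈ Q (pairing opposite roots) or √199, √97 ∈ Q (other pairings), all impossible. Hence [Q(γ):Q] = 4 = [Q(√199, √97):Q], so Q(γ) = Q(√199, √97).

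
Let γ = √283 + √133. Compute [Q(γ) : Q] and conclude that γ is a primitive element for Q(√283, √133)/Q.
[Q(γ) : Q] = 4 (equivalently, Q(γ) = Q(√283, √133))

Obviously Q(γ) ⊆ Q(√283, √133), and [Q(√283, √133):Q] = 4 (since 283, 133 are distinct squarefree integers > 1 with 37639 not a perfect square). To show equality we compute the minimal polynomial of γ. From γ = √283 + √133: γ^2 = 283 + 2√(37639) + 133 = 416 + 2√(37639), so γ^2 - 416 = 2√(37639); squaring, (γ^2 - 416)^2 = 4·37639, i.e. γ^4 - 832γ^2 + 173056 - 150556 = 0, i.e. γ^4 - 832γ^2 + 22500 = 0. So γ is a root of x^4 - 832x^2 + 22500. This polynomial is irreducible over Q: it has no rational root (each ±√283 ± √133 is irrational), and any factorization into two quadratics over Q would force √(37639) ∈ Q (pairing opposite roots) or √283, √133 ∈ Q (other pairings), all impossible. Hence [Q(γ):Q] = 4 = [Q(√283, √133):Q], so Q(γ) = Q(√283, √133).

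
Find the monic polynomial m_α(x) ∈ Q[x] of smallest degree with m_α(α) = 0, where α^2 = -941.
m_α(x) = x^2 + 941

α satisfies α^2 + 941 = 0, so x^2 + 941 annihilates α. Since d = -941 is squarefree and ≠ 1, it is not a perfect square in Q, so x^2 + 941 has no rational root and is therefore irreducible over Q (a degree-2 polynomial over a field is irreducible iff it has no root). Hence m_α(x) = x^2 + 941.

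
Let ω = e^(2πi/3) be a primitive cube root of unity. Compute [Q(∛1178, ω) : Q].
[Q(∛1178, ω) : Q] = 6

[Q(∛1178):Q] = 3 (min poly x^3 - 1178, irreducible since 1178 is not a perfect cube). [Q(ω):Q] = 2 (min poly x^2 + x + 1). Since Q(∛1178) ⊂ R and ω ∉ R, we have ω ∉ Q(∛1178), so x^2 + x + 1 remains irreducible over Q(∛1178) and [Q(∛1178, ω) : Q(∛1178)] = 2. By the tower law, [Q(∛1178, ω) : Q] = 3 · 2 = 6. (In fact Q(∛1178, ω) is the splitting field of x^3 - 1178 over Q.)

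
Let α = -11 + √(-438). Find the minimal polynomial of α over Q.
m_α(x) = x^2 + 22x + 559

From α + 11 = √(-438), squaring gives (α + 11)^2 = -438, i.e. α^2 + 22α + 121 = -438, so α^2 + 22α + 559 = 0. The discriminant of x^2 + 22x + 559 is (22)^2 - 4·(559) = 484 - 2236 = -1752, and 4·(-438) is not a perfect square in Q since -438 is squarefree and ≠ 1. Hence x^2 + 22x + 559 is irreducible over Q and is the minimal polynomial of α.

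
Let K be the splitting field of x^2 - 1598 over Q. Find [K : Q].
[K : Q] = 2

f(x) = x^2 - 1598 factors as (x - √1598)(x + √1598). The splitting field is K = Q(√1598). Since 1598 is squarefree and > 1, it is not a perfect square, so x^2 - 1598 is irreducible over Q and [Q(√1598) : Q] = 2. Hence [K : Q] = 2.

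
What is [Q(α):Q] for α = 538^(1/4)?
[Q(α):Q] = 4

α is a root of x^4 - 538. By Eisenstein's criterion at the prime p = 2 (which divides the constant term 538 but p^2 = 4 does not, since 538 is squarefree), x^4 - 538 is irreducible over Q. Hence [Q(α):Q] = 4.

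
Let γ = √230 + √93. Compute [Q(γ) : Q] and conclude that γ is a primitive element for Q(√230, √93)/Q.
[Q(γ) : Q] = 4 (equivalently, Q(γ) = Q(√230, √93))

Obviously Q(γ) ⊆ Q(√230, √93), and [Q(√230, √93):Q] = 4 (since 230, 93 are distinct squarefree integers > 1 with 21390 not a perfect square). To show equality we compute the minimal polynomial of γ. From γ = √230 + √93: γ^2 = 230 + 2√(21390) + 93 = 323 + 2√(21390), so γ^2 - 323 = 2√(21390); squaring, (γ^2 - 323)^2 = 4·21390, i.e. γ^4 - 646γ^2 + 104329 - 85560 = 0, i.e. γ^4 - 646γ^2 + 18769 = 0. So γ is a root of x^4 - 646x^2 + 18769. This polynomial is irreducible over Q: it has no rational root (each ±√230 ± √93 is irrational), and any factorization into two quadratics over Q would force √(21390) ∈ Q (pairing opposite roots) or √230, √93 ∈ Q (other pairings), all impossible. Hence [Q(γ):Q] = 4 = [Q(√230, √93):Q], so Q(γ) = Q(√230, √93).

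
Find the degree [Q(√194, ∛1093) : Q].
[Q(√194, ∛1093) : Q] = 6

Let L = Q(√194, ∛1093). Since Q(√194) ⊂ L and [Q(√194):Q] = 2, the tower law gives 2 | [L:Q]. Likewise Q(∛1093) ⊂ L with [Q(∛1093):Q] = 3 (because 1093 is not a perfect cube), so 3 | [L:Q]. As gcd(2,3) = 1, [L:Q] is divisible by 6. Conversely L is generated over Q by √194 and ∛1093, so [L:Q] ≤ 2·3 = 6. Therefore [Q(√194, ∛1093) : Q] = 6.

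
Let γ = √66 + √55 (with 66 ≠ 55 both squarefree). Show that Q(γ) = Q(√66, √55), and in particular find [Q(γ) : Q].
[Q(γ) : Q] = 4 (equivalently, Q(γ) = Q(√66, √55))

Obviously Q(γ) ⊆ Q(√66, √55), and [Q(√66, √55):Q] = 4 (since 66, 55 are distinct squarefree integers > 1 with 3630 not a perfect square). To show equality we compute the minimal polynomial of γ. From γ = √66 + √55: γ^2 = 66 + 2√(3630) + 55 = 121 + 2√(3630), so γ^2 - 121 = 2√(3630); squaring, (γ^2 - 121)^2 = 4·3630, i.e. γ^4 - 242γ^2 + 14641 - 14520 = 0, i.e. γ^4 - 242γ^2 + 121 = 0. So γ is a root of x^4 - 242x^2 + 121. This polynomial is irreducible over Q: it has no rational root (each ±√66 ± √55 is irrational), and any factorization into two quadratics over Q would force √(3630) ∈ Q (pairing opposite roots) or √66, √55 ∈ Q (other pairings), all impossible. Hence [Q(γ):Q] = 4 = [Q(√66, √55):Q], so Q(γ) = Q(√66, √55).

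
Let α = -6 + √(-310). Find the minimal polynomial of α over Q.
m_α(x) = x^2 + 12x + 346

From α + 6 = √(-310), squaring gives (α + 6)^2 = -310, i.e. α^2 + 12α + 36 = -310, so α^2 + 12α + 346 = 0. The discriminant of x^2 + 12x + 346 is (12)^2 - 4·(346) = 144 - 1384 = -1240, and 4·(-310) is not a perfect square in Q since -310 is squarefree and ≠ 1. Hence x^2 + 12x + 346 is irreducible over Q and is the minimal polynomial of α.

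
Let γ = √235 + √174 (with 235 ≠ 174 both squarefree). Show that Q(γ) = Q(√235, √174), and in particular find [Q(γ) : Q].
[Q(γ) : Q] = 4 (equivalently, Q(γ) = Q(√235, √174))

Obviously Q(γ) ⊆ Q(√235, √174), and [Q(√235, √174):Q] = 4 (since 235, 174 are distinct squarefree integers > 1 with 40890 not a perfect square). To show equality we compute the minimal polynomial of γ. From γ = √235 + √174: γ^2 = 235 + 2√(40890) + 174 = 409 + 2√(40890), so γ^2 - 409 = 2√(40890); squaring, (γ^2 - 409)^2 = 4·40890, i.e. γ^4 - 818γ^2 + 167281 - 163560 = 0, i.e. γ^4 - 818γ^2 + 3721 = 0. So γ is a root of x^4 - 818x^2 + 3721. This polynomial is irreducible over Q: it has no rational root (each ±√235 ± √174 is irrational), and any factorization into two quadratics over Q would force √(40890) ∈ Q (pairing opposite roots) or √235, √174 ∈ Q (other pairings), all impossible. Hence [Q(γ):Q] = 4 = [Q(√235, √174):Q], so Q(γ) = Q(√235, √174).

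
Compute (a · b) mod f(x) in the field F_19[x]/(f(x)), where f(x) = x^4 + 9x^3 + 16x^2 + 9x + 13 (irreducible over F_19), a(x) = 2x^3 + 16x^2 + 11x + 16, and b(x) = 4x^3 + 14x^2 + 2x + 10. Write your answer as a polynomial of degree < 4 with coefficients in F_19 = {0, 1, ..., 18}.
a · b ≡ 12x^3 + 14x^2 + 16x + 1 (mod f(x))

Multiply in F_19[x]: a(x)·b(x) = (2x^3 + 16x^2 + 11x + 16)·(4x^3 + 14x^2 + 2x + 10) = 8x^6 + 16x^5 + 6x^4 + 4x^3 + 7x^2 + 9x + 8. This has degree ≥ 4, so divide by f(x) over F_19: 8x^6 + 16x^5 + 6x^4 + 4x^3 + 7x^2 + 9x + 8 = (8x^2 + x + 2)·(x^4 + 9x^3 + 16x^2 + 9x + 13) + (12x^3 + 14x^2 + 16x + 1). Hence a·b ≡ 12x^3 + 14x^2 + 16x + 1 (mod f). (F_19[x]/(f) is a field with 19^4 = 130321 elements since f is irreducible of degree 4.)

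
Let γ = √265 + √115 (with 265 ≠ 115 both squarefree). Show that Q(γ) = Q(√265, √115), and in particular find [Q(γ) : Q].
[Q(γ) : Q] = 4 (equivalently, Q(γ) = Q(√265, √115))

Obviously Q(γ) ⊆ Q(√265, √115), and [Q(√265, √115):Q] = 4 (since 265, 115 are distinct squarefree integers > 1 with 30475 not a perfect square). To show equality we compute the minimal polynomial of γ. From γ = √265 + √115: γ^2 = 265 + 2√(30475) + 115 = 380 + 2√(30475), so γ^2 - 380 = 2√(30475); squaring, (γ^2 - 380)^2 = 4·30475, i.e. γ^4 - 760γ^2 + 144400 - 121900 = 0, i.e. γ^4 - 760γ^2 + 22500 = 0. So γ is a root of x^4 - 760x^2 + 22500. This polynomial is irreducible over Q: it has no rational root (each ±√265 ± √115 is irrational), and any factorization into two quadratics over Q would force √(30475) ∈ Q (pairing opposite roots) or √265, √115 ∈ Q (other pairings), all impossible. Hence [Q(γ):Q] = 4 = [Q(√265, √115):Q], so Q(γ) = Q(√265, √115).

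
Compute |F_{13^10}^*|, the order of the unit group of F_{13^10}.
|F_{13^10}^*| = 137858491848

F_{13^10} has 13^10 = 137858491849 elements; its multiplicative group consists of all nonzero elements, so |F_{13^10}^*| = 137858491849 - 1 = 137858491848. (It is cyclic since any finite subgroup of the multiplicative group of a field is cyclic.)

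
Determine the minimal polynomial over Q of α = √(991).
m_α(x) = x^2 - 991

α satisfies α^2 - 991 = 0, so x^2 - 991 annihilates α. Since d = 991 is squarefree and ≠ 1, it is not a perfect square in Q, so x^2 - 991 has no rational root and is therefore irreducible over Q (a degree-2 polynomial over a field is irreducible iff it has no root). Hence m_α(x) = x^2 - 991.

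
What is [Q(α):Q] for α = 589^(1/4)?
[Q(α):Q] = 4

α is a root of x^4 - 589. By Eisenstein's criterion at the prime p = 19 (which divides the constant term 589 but p^2 = 361 does not, since 589 is squarefree), x^4 - 589 is irreducible over Q. Hence [Q(α):Q] = 4.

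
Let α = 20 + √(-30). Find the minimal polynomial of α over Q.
m_α(x) = x^2 - 40x + 430

From α - 20 = √(-30), squaring gives (α - 20)^2 = -30, i.e. α^2 - 40α + 400 = -30, so α^2 - 40α + 430 = 0. The discriminant of x^2 - 40x + 430 is (-40)^2 - 4·(430) = 1600 - 1720 = -120, and 4·(-30) is not a perfect square in Q since -30 is squarefree and ≠ 1. Hence x^2 - 40x + 430 is irreducible over Q and is the minimal polynomial of α.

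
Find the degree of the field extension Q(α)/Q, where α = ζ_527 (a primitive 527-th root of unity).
[Q(α):Q] = 480

The minimal polynomial of ζ_527 over Q is the 527-th cyclotomic polynomial Φ_527(x), which is irreducible over Q and has degree φ(527) = 480. Hence [Q(α):Q] = φ(527) = 480.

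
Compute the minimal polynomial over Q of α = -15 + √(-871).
m_α(x) = x^2 + 30x + 1096

From α + 15 = √(-871), squaring gives (α + 15)^2 = -871, i.e. α^2 + 30α + 225 = -871, so α^2 + 30α + 1096 = 0. The discriminant of x^2 + 30x + 1096 is (30)^2 - 4·(1096) = 900 - 4384 = -3484, and 4·(-871) is not a perfect square in Q since -871 is squarefree and ≠ 1. Hence x^2 + 30x + 1096 is irreducible over Q and is the minimal polynomial of α.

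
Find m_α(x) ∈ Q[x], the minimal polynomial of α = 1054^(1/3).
m_α(x) = x^3 - 1054

α satisfies α^3 = 1054, so x^3 - 1054 annihilates α. By the rational root test, a rational root p/q (in lowest terms) of x^3 - 1054 would satisfy p^3 = 1054 q^3, forcing q = 1 and p^3 = 1054; but 1054 is not a perfect cube, contradiction. A monic cubic over Q with no rational root is irreducible (any nontrivial factorization would include a linear factor). Hence x^3 - 1054 is the minimal polynomial of α, and in particular [Q(α):Q] = 3.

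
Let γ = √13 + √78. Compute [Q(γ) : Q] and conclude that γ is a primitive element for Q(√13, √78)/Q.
[Q(γ) : Q] = 4 (equivalently, Q(γ) = Q(√13, √78))

Obviously Q(γ) ⊆ Q(√13, √78), and [Q(√13, √78):Q] = 4 (since 13, 78 are distinct squarefree integers > 1 with 1014 not a perfect square). To show equality we compute the minimal polynomial of γ. From γ = √13 + √78: γ^2 = 13 + 2√(1014) + 78 = 91 + 2√(1014), so γ^2 - 91 = 2√(1014); squaring, (γ^2 - 91)^2 = 4·1014, i.e. γ^4 - 182γ^2 + 8281 - 4056 = 0, i.e. γ^4 - 182γ^2 + 4225 = 0. So γ is a root of x^4 - 182x^2 + 4225. This polynomial is irreducible over Q: it has no rational root (each ±√13 ± √78 is irrational), and any factorization into two quadratics over Q would force √(1014) ∈ Q (pairing opposite roots) or √13, √78 ∈ Q (other pairings), all impossible. Hence [Q(γ):Q] = 4 = [Q(√13, √78):Q], so Q(γ) = Q(√13, √78).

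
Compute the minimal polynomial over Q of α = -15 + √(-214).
m_α(x) = x^2 + 30x + 439

From α + 15 = √(-214), squaring gives (α + 15)^2 = -214, i.e. α^2 + 30α + 225 = -214, so α^2 + 30α + 439 = 0. The discriminant of x^2 + 30x + 439 is (30)^2 - 4·(439) = 900 - 1756 = -856, and 4·(-214) is not a perfect square in Q since -214 is squarefree and ≠ 1. Hence x^2 + 30x + 439 is irreducible over Q and is the minimal polynomial of α.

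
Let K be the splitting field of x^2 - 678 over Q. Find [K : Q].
[K : Q] = 2

f(x) = x^2 - 678 factors as (x - √678)(x + √678). The splitting field is K = Q(√678). Since 678 is squarefree and > 1, it is not a perfect square, so x^2 - 678 is irreducible over Q and [Q(√678) : Q] = 2. Hence [K : Q] = 2.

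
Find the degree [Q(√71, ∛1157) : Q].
[Q(√71, ∛1157) : Q] = 6

Let L = Q(√71, ∛1157). Since Q(√71) ⊂ L and [Q(√71):Q] = 2, the tower law gives 2 | [L:Q]. Likewise Q(∛1157) ⊂ L with [Q(∛1157):Q] = 3 (because 1157 is not a perfect cube), so 3 | [L:Q]. As gcd(2,3) = 1, [L:Q] is divisible by 6. Conversely L is generated over Q by √71 and ∛1157, so [L:Q] ≤ 2·3 = 6. Therefore [Q(√71, ∛1157) : Q] = 6.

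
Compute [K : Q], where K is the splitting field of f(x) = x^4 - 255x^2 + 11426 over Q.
[K : Q] = 4

Solving the quadratic in x^2: x^2 = (255 ± √(255^2 - 4·11426))/2 = (255 ± √19321)/2 = (255 ± 139)/2, giving x^2 = 58 or x^2 = 197. So f(x) = (x^2 - 58)(x^2 - 197) and the roots of f are ±√58, ±√197. Hence the splitting field is K = Q(√58, √197). Since 58 and 197 are distinct squarefree integers > 1, their product 11426 is not a perfect square, so √197 ∉ Q(√58). By the tower law [K:Q] = [Q(√58,√197):Q(√58)] · [Q(√58):Q] = 2 · 2 = 4.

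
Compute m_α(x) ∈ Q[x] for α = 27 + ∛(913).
m_α(x) = x^3 - 81x^2 + 2187x - 20596

Set β = α - 27 = ∛(913), so β^3 = 913. Then (α - 27)^3 - 913 = 0, i.e. α is a root of g(x) = (x - 27)^3 - 913 = x^3 - 81x^2 + 2187x - 20596. Since g(x) = h(x - 27) where h(x) = x^3 - 913, and h is irreducible over Q (because 913 is not a perfect cube, so h has no rational root, and a monic cubic with no rational root is irreducible), g is also irreducible (irreducibility is preserved under the substitution x → x - 27). Hence m_α(x) = x^3 - 81x^2 + 2187x - 20596.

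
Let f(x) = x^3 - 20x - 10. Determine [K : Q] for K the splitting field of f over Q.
[K : Q] = 6

By the rational root test, any rational root of the monic integer polynomial f(x) = x^3 - 20x - 10 must be an integer dividing the constant term -10, i.e. one of ±{1, 2, 5, 10}. Evaluating: f(1) = -29, f(-1) = 9, f(2) = -42, f(-2) = 22, f(5) = 15, f(-5) = -35, f(10) = 790, f(-10) = -810; none is 0, so f has no rational root and is therefore irreducible over Q (a cubic with no linear factor over a field is irreducible). For an irreducible cubic, the Galois group is A_3 or S_3 according as the discriminant disc(f) = -4a^3 - 27b^2 = -4·(-20)^3 - 27·(-10)^2 = 29300 is or is not a square in Q. Here disc(f) = 29300 is not a perfect square in Q, so the Galois group of f over Q is not contained in A_3 and must be all of S_3. The splitting field has degree |S_3| = 6 over Q, so [K : Q] = 6.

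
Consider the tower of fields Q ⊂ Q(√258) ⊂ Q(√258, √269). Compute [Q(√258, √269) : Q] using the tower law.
[Q(√258, √269) : Q] = 4

[Q(√258):Q] = 2 (min poly x^2 - 258, irreducible since 258 is squarefree > 1). For the top step, suppose √269 ∈ Q(√258), say √269 = c + d√258 with c, d ∈ Q. Squaring: 269 = c^2 + 258d^2 + 2cd√258. Since √258 ∉ Q this forces 2cd = 0. If d = 0 then √269 = c ∈ Q, contradicting 269 squarefree > 1. If c = 0 then 269 = 258d^2, so 258·269 = (258d)^2 is a perfect square in Q — but 258·269 = 69402 is not a perfect square (since 258 and 269 are distinct squarefree integers). Contradiction. Hence √269 ∉ Q(√258), so x^2 - 269 stays irreducible over Q(√258) and [Q(√258, √269) : Q(√258)] = 2. By the tower law, [Q(√258, √269) : Q] = 2 · 2 = 4.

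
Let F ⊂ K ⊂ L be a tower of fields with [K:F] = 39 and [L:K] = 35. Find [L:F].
[L:F] = 1365

The tower law says that for any tower of field extensions F ⊂ K ⊂ L with finite degrees, [L:F] = [L:K] · [K:F]. Here this gives [L:F] = 35 · 39 = 1365.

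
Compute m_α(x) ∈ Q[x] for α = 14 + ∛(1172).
m_α(x) = x^3 - 42x^2 + 588x - 3916

Set β = α - 14 = ∛(1172), so β^3 = 1172. Then (α - 14)^3 - 1172 = 0, i.e. α is a root of g(x) = (x - 14)^3 - 1172 = x^3 - 42x^2 + 588x - 3916. Since g(x) = h(x - 14) where h(x) = x^3 - 1172, and h is irreducible over Q (because 1172 is not a perfect cube, so h has no rational root, and a monic cubic with no rational root is irreducible), g is also irreducible (irreducibility is preserved under the substitution x → x - 14). Hence m_α(x) = x^3 - 42x^2 + 588x - 3916.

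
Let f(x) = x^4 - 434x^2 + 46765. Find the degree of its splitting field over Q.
[K : Q] = 4

Solving the quadratic in x^2: x^2 = (434 ± √(434^2 - 4·46765))/2 = (434 ± √1296)/2 = (434 ± 36)/2, giving x^2 = 235 or x^2 = 199. So f(x) = (x^2 - 235)(x^2 - 199) and the roots of f are ±√235, ±√199. Hence the splitting field is K = Q(√235, √199). Since 235 and 199 are distinct squarefree integers > 1, their product 46765 is not a perfect square, so √199 ∉ Q(√235). By the tower law [K:Q] = [Q(√235,√199):Q(√235)] · [Q(√235):Q] = 2 · 2 = 4.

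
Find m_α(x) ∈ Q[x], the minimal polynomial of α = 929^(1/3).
m_α(x) = x^3 - 929

α satisfies α^3 = 929, so x^3 - 929 annihilates α. By the rational root test, a rational root p/q (in lowest terms) of x^3 - 929 would satisfy p^3 = 929 q^3, forcing q = 1 and p^3 = 929; but 929 is not a perfect cube, contradiction. A monic cubic over Q with no rational root is irreducible (any nontrivial factorization would include a linear factor). Hence x^3 - 929 is the minimal polynomial of α, and in particular [Q(α):Q] = 3.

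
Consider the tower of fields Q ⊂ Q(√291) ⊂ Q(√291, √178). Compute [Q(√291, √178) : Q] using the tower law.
[Q(√291, √178) : Q] = 4

[Q(√291):Q] = 2 (min poly x^2 - 291, irreducible since 291 is squarefree > 1). For the top step, suppose √178 ∈ Q(√291), say √178 = c + d√291 with c, d ∈ Q. Squaring: 178 = c^2 + 291d^2 + 2cd√291. Since √291 ∉ Q this forces 2cd = 0. If d = 0 then √178 = c ∈ Q, contradicting 178 squarefree > 1. If c = 0 then 178 = 291d^2, so 291·178 = (291d)^2 is a perfect square in Q — but 291·178 = 51798 is not a perfect square (since 291 and 178 are distinct squarefree integers). Contradiction. Hence √178 ∉ Q(√291), so x^2 - 178 stays irreducible over Q(√291) and [Q(√291, √178) : Q(√291)] = 2. By the tower law, [Q(√291, √178) : Q] = 2 · 2 = 4.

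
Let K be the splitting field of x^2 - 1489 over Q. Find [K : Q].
[K : Q] = 2

f(x) = x^2 - 1489 factors as (x - √1489)(x + √1489). The splitting field is K = Q(√1489). Since 1489 is squarefree and > 1, it is not a perfect square, so x^2 - 1489 is irreducible over Q and [Q(√1489) : Q] = 2. Hence [K : Q] = 2.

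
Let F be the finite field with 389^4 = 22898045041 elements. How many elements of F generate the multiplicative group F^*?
There are φ(22898045040) = 5383913472 primitive elements

F_q^* is cyclic of order q - 1 = 22898045040. A cyclic group of order m has exactly φ(m) generators. Here m = 22898045040 = 2^4 · 3 · 5 · 13 · 29 · 97 · 2609, so the number of primitive elements is φ(22898045040) = 5383913472.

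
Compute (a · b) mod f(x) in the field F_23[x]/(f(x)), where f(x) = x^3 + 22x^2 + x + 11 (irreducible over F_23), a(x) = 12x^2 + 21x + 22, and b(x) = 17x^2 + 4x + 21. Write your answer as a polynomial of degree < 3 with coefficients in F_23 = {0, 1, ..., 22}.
a · b ≡ 11x^2 + 22x + 19 (mod f(x))

Multiply in F_23[x]: a(x)·b(x) = (12x^2 + 21x + 22)·(17x^2 + 4x + 21) = 20x^4 + 14x^3 + 20x^2 + 2. This has degree ≥ 3, so divide by f(x) over F_23: 20x^4 + 14x^3 + 20x^2 + 2 = (20x + 11)·(x^3 + 22x^2 + x + 11) + (11x^2 + 22x + 19). Hence a·b ≡ 11x^2 + 22x + 19 (mod f). (F_23[x]/(f) is a field with 23^3 = 12167 elements since f is irreducible of degree 3.)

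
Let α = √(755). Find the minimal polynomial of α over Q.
m_α(x) = x^2 - 755

α satisfies α^2 - 755 = 0, so x^2 - 755 annihilates α. Since d = 755 is squarefree and ≠ 1, it is not a perfect square in Q, so x^2 - 755 has no rational root and is therefore irreducible over Q (a degree-2 polynomial over a field is irreducible iff it has no root). Hence m_α(x) = x^2 - 755.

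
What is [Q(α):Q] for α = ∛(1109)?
[Q(α):Q] = 3

The minimal polynomial of α is x^3 - 1109, irreducible over Q since 1109 is not a perfect cube (so x^3 - 1109 has no rational root). Hence [Q(α):Q] = deg(m_α) = 3.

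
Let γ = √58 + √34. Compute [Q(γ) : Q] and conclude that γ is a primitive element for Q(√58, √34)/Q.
[Q(γ) : Q] = 4 (equivalently, Q(γ) = Q(√58, √34))

Obviously Q(γ) ⊆ Q(√58, √34), and [Q(√58, √34):Q] = 4 (since 58, 34 are distinct squarefree integers > 1 with 1972 not a perfect square). To show equality we compute the minimal polynomial of γ. From γ = √58 + √34: γ^2 = 58 + 2√(1972) + 34 = 92 + 2√(1972), so γ^2 - 92 = 2√(1972); squaring, (γ^2 - 92)^2 = 4·1972, i.e. γ^4 - 184γ^2 + 8464 - 7888 = 0, i.e. γ^4 - 184γ^2 + 576 = 0. So γ is a root of x^4 - 184x^2 + 576. This polynomial is irreducible over Q: it has no rational root (each ±√58 ± √34 is irrational), and any factorization into two quadratics over Q would force √(1972) ∈ Q (pairing opposite roots) or √58, √34 ∈ Q (other pairings), all impossible. Hence [Q(γ):Q] = 4 = [Q(√58, √34):Q], so Q(γ) = Q(√58, √34).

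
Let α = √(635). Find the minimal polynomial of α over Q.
m_α(x) = x^2 - 635

α satisfies α^2 - 635 = 0, so x^2 - 635 annihilates α. Since d = 635 is squarefree and ≠ 1, it is not a perfect square in Q, so x^2 - 635 has no rational root and is therefore irreducible over Q (a degree-2 polynomial over a field is irreducible iff it has no root). Hence m_α(x) = x^2 - 635.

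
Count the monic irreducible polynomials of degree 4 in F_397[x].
There are 6210109818 monic irreducible polynomials of degree 4 over F_397

Each element of F_{397^4} that lies in no proper subfield is a root of exactly one monic irreducible of degree 4 over F_397, and each such polynomial has 4 distinct roots in F_{397^4}. By Möbius inversion the count is N_397(4) = (1/4) Σ_{d|4} μ(4/d) · 397^d = (1/4)(μ(4)·397^1 + μ(2)·397^2 + μ(1)·397^4) = 24840439272/4 = 6210109818.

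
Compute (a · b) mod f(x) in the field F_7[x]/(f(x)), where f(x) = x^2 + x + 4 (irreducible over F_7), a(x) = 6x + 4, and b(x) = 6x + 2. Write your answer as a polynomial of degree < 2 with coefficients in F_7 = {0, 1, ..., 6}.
a · b ≡ 4 (mod f(x))

Multiply in F_7[x]: a(x)·b(x) = (6x + 4)·(6x + 2) = x^2 + x + 1. This has degree ≥ 2, so divide by f(x) over F_7: x^2 + x + 1 = (1)·(x^2 + x + 4) + (4). Hence a·b ≡ 4 (mod f). (F_7[x]/(f) is a field with 7^2 = 49 elements since f is irreducible of degree 2.)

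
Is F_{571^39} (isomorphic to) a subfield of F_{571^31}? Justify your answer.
No: F_{571^39} is not a subfield of F_{571^31}

F_{p^m} embeds in F_{p^n} iff m | n. Here 39 ∤ 31 (since 31 = 0·39 + 31 with remainder 31 ≠ 0), so F_{571^39} is not a subfield of F_{571^31}. Equivalently: if it were, the tower law would give 39 = [F_{571^39}:F_571] dividing [F_{571^31}:F_571] = 31, contradiction.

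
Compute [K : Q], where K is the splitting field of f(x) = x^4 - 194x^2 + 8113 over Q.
[K : Q] = 4

Solving the quadratic in x^2: x^2 = (194 ± √(194^2 - 4·8113))/2 = (194 ± √5184)/2 = (194 ± 72)/2, giving x^2 = 133 or x^2 = 61. So f(x) = (x^2 - 133)(x^2 - 61) and the roots of f are ±√133, ±√61. Hence the splitting field is K = Q(√133, √61). Since 133 and 61 are distinct squarefree integers > 1, their product 8113 is not a perfect square, so √61 ∉ Q(√133). By the tower law [K:Q] = [Q(√133,√61):Q(√133)] · [Q(√133):Q] = 2 · 2 = 4.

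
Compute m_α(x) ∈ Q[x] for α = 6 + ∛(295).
m_α(x) = x^3 - 18x^2 + 108x - 511

Set β = α - 6 = ∛(295), so β^3 = 295. Then (α - 6)^3 - 295 = 0, i.e. α is a root of g(x) = (x - 6)^3 - 295 = x^3 - 18x^2 + 108x - 511. Since g(x) = h(x - 6) where h(x) = x^3 - 295, and h is irreducible over Q (because 295 is not a perfect cube, so h has no rational root, and a monic cubic with no rational root is irreducible), g is also irreducible (irreducibility is preserved under the substitution x → x - 6). Hence m_α(x) = x^3 - 18x^2 + 108x - 511.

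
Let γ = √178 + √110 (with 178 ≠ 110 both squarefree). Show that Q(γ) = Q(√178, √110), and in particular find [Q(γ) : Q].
[Q(γ) : Q] = 4 (equivalently, Q(γ) = Q(√178, √110))

Obviously Q(γ) ⊆ Q(√178, √110), and [Q(√178, √110):Q] = 4 (since 178, 110 are distinct squarefree integers > 1 with 19580 not a perfect square). To show equality we compute the minimal polynomial of γ. From γ = √178 + √110: γ^2 = 178 + 2√(19580) + 110 = 288 + 2√(19580), so γ^2 - 288 = 2√(19580); squaring, (γ^2 - 288)^2 = 4·19580, i.e. γ^4 - 576γ^2 + 82944 - 78320 = 0, i.e. γ^4 - 576γ^2 + 4624 = 0. So γ is a root of x^4 - 576x^2 + 4624. This polynomial is irreducible over Q: it has no rational root (each ±√178 ± √110 is irrational), and any factorization into two quadratics over Q would force √(19580) ∈ Q (pairing opposite roots) or √178, √110 ∈ Q (other pairings), all impossible. Hence [Q(γ):Q] = 4 = [Q(√178, √110):Q], so Q(γ) = Q(√178, √110).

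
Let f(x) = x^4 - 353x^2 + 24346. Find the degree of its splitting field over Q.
[K : Q] = 4

Solving the quadratic in x^2: x^2 = (353 ± √(353^2 - 4·24346))/2 = (353 ± √27225)/2 = (353 ± 165)/2, giving x^2 = 94 or x^2 = 259. So f(x) = (x^2 - 94)(x^2 - 259) and the roots of f are ±√94, ±√259. Hence the splitting field is K = Q(√94, √259). Since 94 and 259 are distinct squarefree integers > 1, their product 24346 is not a perfect square, so √259 ∉ Q(√94). By the tower law [K:Q] = [Q(√94,√259):Q(√94)] · [Q(√94):Q] = 2 · 2 = 4.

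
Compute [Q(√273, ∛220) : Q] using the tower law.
[Q(√273, ∛220) : Q] = 6

Let L = Q(√273, ∛220). Since Q(√273) ⊂ L and [Q(√273):Q] = 2, the tower law gives 2 | [L:Q]. Likewise Q(∛220) ⊂ L with [Q(∛220):Q] = 3 (because 220 is not a perfect cube), so 3 | [L:Q]. As gcd(2,3) = 1, [L:Q] is divisible by 6. Conversely L is generated over Q by √273 and ∛220, so [L:Q] ≤ 2·3 = 6. Therefore [Q(√273, ∛220) : Q] = 6.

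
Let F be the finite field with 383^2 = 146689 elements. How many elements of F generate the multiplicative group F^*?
There are φ(146688) = 48640 primitive elements

F_q^* is cyclic of order q - 1 = 146688. A cyclic group of order m has exactly φ(m) generators. Here m = 146688 = 2^8 · 3 · 191, so the number of primitive elements is φ(146688) = 48640.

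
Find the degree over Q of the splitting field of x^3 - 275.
[K : Q] = 6

The roots of x^3 - 275 are ∛275, ω∛275, ω^2∛275 where ω = e^(2πi/3) is a primitive cube root of unity, so K = Q(∛275, ω). Now [Q(∛275):Q] = 3 (since 275 is not a perfect cube, x^3 - 275 is irreducible) and [Q(ω):Q] = 2. Both 2 and 3 divide [K:Q], and [K:Q] ≤ 3·2 = 6, so [K:Q] = 6. (Equivalently: Q(∛275) ⊂ R but ω ∉ R, so [K : Q(∛275)] = 2.)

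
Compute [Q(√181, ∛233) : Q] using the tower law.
[Q(√181, ∛233) : Q] = 6

Let L = Q(√181, ∛233). Since Q(√181) ⊂ L and [Q(√181):Q] = 2, the tower law gives 2 | [L:Q]. Likewise Q(∛233) ⊂ L with [Q(∛233):Q] = 3 (because 233 is not a perfect cube), so 3 | [L:Q]. As gcd(2,3) = 1, [L:Q] is divisible by 6. Conversely L is generated over Q by √181 and ∛233, so [L:Q] ≤ 2·3 = 6. Therefore [Q(√181, ∛233) : Q] = 6.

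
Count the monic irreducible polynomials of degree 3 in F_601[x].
There are 72360400 monic irreducible polynomials of degree 3 over F_601

Each element of F_{601^3} that lies in no proper subfield is a root of exactly one monic irreducible of degree 3 over F_601, and each such polynomial has 3 distinct roots in F_{601^3}. By Möbius inversion the count is N_601(3) = (1/3) Σ_{d|3} μ(3/d) · 601^d = (1/3)(μ(3)·601^1 + μ(1)·601^3) = 217081200/3 = 72360400.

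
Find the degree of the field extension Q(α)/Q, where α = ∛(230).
[Q(α):Q] = 3

The minimal polynomial of α is x^3 - 230, irreducible over Q since 230 is not a perfect cube (so x^3 - 230 has no rational root). Hence [Q(α):Q] = deg(m_α) = 3.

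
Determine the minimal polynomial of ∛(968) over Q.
m_α(x) = x^3 - 968

α satisfies α^3 = 968, so x^3 - 968 annihilates α. By the rational root test, a rational root p/q (in lowest terms) of x^3 - 968 would satisfy p^3 = 968 q^3, forcing q = 1 and p^3 = 968; but 968 is not a perfect cube, contradiction. A monic cubic over Q with no rational root is irreducible (any nontrivial factorization would include a linear factor). Hence x^3 - 968 is the minimal polynomial of α, and in particular [Q(α):Q] = 3.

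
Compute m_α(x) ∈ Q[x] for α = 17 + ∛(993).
m_α(x) = x^3 - 51x^2 + 867x - 5906

Set β = α - 17 = ∛(993), so β^3 = 993. Then (α - 17)^3 - 993 = 0, i.e. α is a root of g(x) = (x - 17)^3 - 993 = x^3 - 51x^2 + 867x - 5906. Since g(x) = h(x - 17) where h(x) = x^3 - 993, and h is irreducible over Q (because 993 is not a perfect cube, so h has no rational root, and a monic cubic with no rational root is irreducible), g is also irreducible (irreducibility is preserved under the substitution x → x - 17). Hence m_α(x) = x^3 - 51x^2 + 867x - 5906.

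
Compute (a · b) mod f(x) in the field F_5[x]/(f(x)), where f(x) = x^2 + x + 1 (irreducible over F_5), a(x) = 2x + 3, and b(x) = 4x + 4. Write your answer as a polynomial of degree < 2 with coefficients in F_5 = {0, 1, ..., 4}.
a · b ≡ 2x + 4 (mod f(x))

Multiply in F_5[x]: a(x)·b(x) = (2x + 3)·(4x + 4) = 3x^2 + 2. This has degree ≥ 2, so divide by f(x) over F_5: 3x^2 + 2 = (3)·(x^2 + x + 1) + (2x + 4). Hence a·b ≡ 2x + 4 (mod f). (F_5[x]/(f) is a field with 5^2 = 25 elements since f is irreducible of degree 2.)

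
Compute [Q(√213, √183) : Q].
[Q(√213, √183) : Q] = 4

[Q(√213):Q] = 2 (min poly x^2 - 213, irreducible since 213 is squarefree > 1). For the top step, suppose √183 ∈ Q(√213), say √183 = c + d√213 with c, d ∈ Q. Squaring: 183 = c^2 + 213d^2 + 2cd√213. Since √213 ∉ Q this forces 2cd = 0. If d = 0 then √183 = c ∈ Q, contradicting 183 squarefree > 1. If c = 0 then 183 = 213d^2, so 213·183 = (213d)^2 is a perfect square in Q — but 213·183 = 38979 is not a perfect square (since 213 and 183 are distinct squarefree integers). Contradiction. Hence √183 ∉ Q(√213), so x^2 - 183 stays irreducible over Q(√213) and [Q(√213, √183) : Q(√213)] = 2. By the tower law, [Q(√213, √183) : Q] = 2 · 2 = 4.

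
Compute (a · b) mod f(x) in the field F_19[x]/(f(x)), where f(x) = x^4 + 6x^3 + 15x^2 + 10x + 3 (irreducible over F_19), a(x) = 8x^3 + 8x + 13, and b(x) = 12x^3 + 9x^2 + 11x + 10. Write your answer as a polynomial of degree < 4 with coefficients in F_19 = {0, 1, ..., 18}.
a · b ≡ 5x^3 + 2x^2 + 15x + 13 (mod f(x))

Multiply in F_19[x]: a(x)·b(x) = (8x^3 + 8x + 13)·(12x^3 + 9x^2 + 11x + 10) = x^6 + 15x^5 + 13x^4 + 4x^3 + 15x^2 + 14x + 16. This has degree ≥ 4, so divide by f(x) over F_19: x^6 + 15x^5 + 13x^4 + 4x^3 + 15x^2 + 14x + 16 = (x^2 + 9x + 1)·(x^4 + 6x^3 + 15x^2 + 10x + 3) + (5x^3 + 2x^2 + 15x + 13). Hence a·b ≡ 5x^3 + 2x^2 + 15x + 13 (mod f). (F_19[x]/(f) is a field with 19^4 = 130321 elements since f is irreducible of degree 4.)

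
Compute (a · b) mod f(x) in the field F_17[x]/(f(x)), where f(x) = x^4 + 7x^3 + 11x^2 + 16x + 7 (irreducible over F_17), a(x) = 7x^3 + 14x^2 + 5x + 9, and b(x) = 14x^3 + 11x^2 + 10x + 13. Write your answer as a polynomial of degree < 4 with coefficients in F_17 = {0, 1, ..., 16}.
a · b ≡ 11x^3 + 8x^2 + 2x + 5 (mod f(x))

Multiply in F_17[x]: a(x)·b(x) = (7x^3 + 14x^2 + 5x + 9)·(14x^3 + 11x^2 + 10x + 13) = 13x^6 + x^5 + 5x^4 + 4x^3 + 8x^2 + 2x + 15. This has degree ≥ 4, so divide by f(x) over F_17: 13x^6 + x^5 + 5x^4 + 4x^3 + 8x^2 + 2x + 15 = (13x^2 + 12x + 16)·(x^4 + 7x^3 + 11x^2 + 16x + 7) + (11x^3 + 8x^2 + 2x + 5). Hence a·b ≡ 11x^3 + 8x^2 + 2x + 5 (mod f). (F_17[x]/(f) is a field with 17^4 = 83521 elements since f is irreducible of degree 4.)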